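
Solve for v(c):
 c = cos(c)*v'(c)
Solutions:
 v(c) = C1 + Integral(c/cos(c), c)


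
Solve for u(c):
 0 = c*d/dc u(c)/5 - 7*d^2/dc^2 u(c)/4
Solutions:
 u(c) = C1 + C2*erfi(sqrt(70)*c/35)


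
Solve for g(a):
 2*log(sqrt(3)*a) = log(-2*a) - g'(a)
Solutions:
 g(a) = C1 - a*log(a) + a*(-log(3) + log(2) + 1 + I*pi)


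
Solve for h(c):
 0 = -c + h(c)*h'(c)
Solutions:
 h(c) = -sqrt(C1 + c^2)
 h(c) = sqrt(C1 + c^2)


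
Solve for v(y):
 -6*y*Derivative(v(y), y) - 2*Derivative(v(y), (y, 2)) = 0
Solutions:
 v(y) = C1 + C2*erf(sqrt(6)*y/2)


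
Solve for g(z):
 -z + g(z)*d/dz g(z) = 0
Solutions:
 g(z) = -sqrt(C1 + z^2)
 g(z) = sqrt(C1 + z^2)


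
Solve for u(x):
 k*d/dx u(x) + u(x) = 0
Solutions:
 u(x) = C1*exp(-x/k)


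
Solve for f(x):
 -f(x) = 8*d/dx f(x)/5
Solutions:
 f(x) = C1*exp(-5*x/8)


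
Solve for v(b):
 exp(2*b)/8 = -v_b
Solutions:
 v(b) = C1 - exp(2*b)/16


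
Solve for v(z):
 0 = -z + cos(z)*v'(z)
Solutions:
 v(z) = C1 + Integral(z/cos(z), z)


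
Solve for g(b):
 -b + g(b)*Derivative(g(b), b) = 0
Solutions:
 g(b) = -sqrt(C1 + b^2)
 g(b) = sqrt(C1 + b^2)


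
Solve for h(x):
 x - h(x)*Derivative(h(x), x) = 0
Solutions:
 h(x) = -sqrt(C1 + x^2)
 h(x) = sqrt(C1 + x^2)


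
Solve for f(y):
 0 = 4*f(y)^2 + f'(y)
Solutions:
 f(y) = 1/(C1 + 4*y)


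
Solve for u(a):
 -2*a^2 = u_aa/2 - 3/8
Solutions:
 u(a) = C1 + C2*a - a^4/3 + 3*a^2/8


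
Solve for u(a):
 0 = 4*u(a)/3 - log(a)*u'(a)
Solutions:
 u(a) = C1*exp(4*li(a)/3)


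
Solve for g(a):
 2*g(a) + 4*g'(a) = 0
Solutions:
 g(a) = C1*exp(-a/2)


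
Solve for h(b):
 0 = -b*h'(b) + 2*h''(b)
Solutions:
 h(b) = C1 + C2*erfi(b/2)


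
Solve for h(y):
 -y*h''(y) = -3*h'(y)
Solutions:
 h(y) = C1 + C2*y^4


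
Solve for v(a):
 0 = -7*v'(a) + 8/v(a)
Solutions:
 v(a) = -sqrt(C1 + 112*a)/7
 v(a) = sqrt(C1 + 112*a)/7


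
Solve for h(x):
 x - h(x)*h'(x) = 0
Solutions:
 h(x) = -sqrt(C1 + x^2)
 h(x) = sqrt(C1 + x^2)


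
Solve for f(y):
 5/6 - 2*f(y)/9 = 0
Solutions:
 f(y) = 15/4


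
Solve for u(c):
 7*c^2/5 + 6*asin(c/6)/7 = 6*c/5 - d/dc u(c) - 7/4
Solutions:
 u(c) = C1 - 7*c^3/15 + 3*c^2/5 - 6*c*asin(c/6)/7 - 7*c/4 - 6*sqrt(36 - c^2)/7


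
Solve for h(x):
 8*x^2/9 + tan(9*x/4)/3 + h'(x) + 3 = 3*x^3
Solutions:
 h(x) = C1 + 3*x^4/4 - 8*x^3/27 - 3*x + 4*log(cos(9*x/4))/27


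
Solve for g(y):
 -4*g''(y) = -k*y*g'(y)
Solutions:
 g(y) = Piecewise((-sqrt(2)*sqrt(pi)*C1*erf(sqrt(2)*y*sqrt(-k)/4)/sqrt(-k) - C2, (k > 0) | (k < 0)), (-C1*y - C2, True))


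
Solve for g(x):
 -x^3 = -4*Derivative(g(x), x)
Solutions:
 g(x) = C1 + x^4/16


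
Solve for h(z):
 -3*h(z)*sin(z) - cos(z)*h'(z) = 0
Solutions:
 h(z) = C1*cos(z)^3


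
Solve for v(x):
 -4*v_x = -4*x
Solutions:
 v(x) = C1 + x^2/2


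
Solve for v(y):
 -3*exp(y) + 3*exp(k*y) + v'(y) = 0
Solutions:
 v(y) = C1 + 3*exp(y) - 3*exp(k*y)/k


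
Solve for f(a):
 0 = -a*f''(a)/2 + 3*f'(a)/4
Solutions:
 f(a) = C1 + C2*a^(5/2)


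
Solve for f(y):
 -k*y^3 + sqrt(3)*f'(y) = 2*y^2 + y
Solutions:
 f(y) = C1 + sqrt(3)*k*y^4/12 + 2*sqrt(3)*y^3/9 + sqrt(3)*y^2/6


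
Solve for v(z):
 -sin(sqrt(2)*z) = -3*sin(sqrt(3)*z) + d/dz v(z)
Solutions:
 v(z) = C1 + sqrt(2)*cos(sqrt(2)*z)/2 - sqrt(3)*cos(sqrt(3)*z)


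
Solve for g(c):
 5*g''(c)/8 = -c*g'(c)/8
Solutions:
 g(c) = C1 + C2*erf(sqrt(10)*c/10)


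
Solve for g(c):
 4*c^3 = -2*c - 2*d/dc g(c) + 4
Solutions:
 g(c) = C1 - c^4/2 - c^2/2 + 2*c


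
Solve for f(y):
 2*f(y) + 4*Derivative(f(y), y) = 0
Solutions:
 f(y) = C1*exp(-y/2)


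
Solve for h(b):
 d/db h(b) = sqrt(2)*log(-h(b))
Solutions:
 -li(-h(b)) = C1 + sqrt(2)*b


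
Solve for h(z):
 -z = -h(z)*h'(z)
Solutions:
 h(z) = -sqrt(C1 + z^2)
 h(z) = sqrt(C1 + z^2)


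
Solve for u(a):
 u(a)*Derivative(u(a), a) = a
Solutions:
 u(a) = -sqrt(C1 + a^2)
 u(a) = sqrt(C1 + a^2)


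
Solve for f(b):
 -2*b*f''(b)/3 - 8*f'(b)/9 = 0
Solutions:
 f(b) = C1 + C2/b^(1/3)


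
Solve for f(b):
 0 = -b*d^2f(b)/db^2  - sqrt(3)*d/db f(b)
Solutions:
 f(b) = C1 + C2*b^(1 - sqrt(3))


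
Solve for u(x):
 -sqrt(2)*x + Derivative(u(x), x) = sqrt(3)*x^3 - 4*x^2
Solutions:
 u(x) = C1 + sqrt(3)*x^4/4 - 4*x^3/3 + sqrt(2)*x^2/2


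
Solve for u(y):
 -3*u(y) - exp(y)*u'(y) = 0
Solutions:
 u(y) = C1*exp(3*exp(-y))


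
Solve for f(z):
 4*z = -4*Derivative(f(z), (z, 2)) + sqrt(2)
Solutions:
 f(z) = C1 + C2*z - z^3/6 + sqrt(2)*z^2/8


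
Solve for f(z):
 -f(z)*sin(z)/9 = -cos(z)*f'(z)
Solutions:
 f(z) = C1/cos(z)^(1/9)


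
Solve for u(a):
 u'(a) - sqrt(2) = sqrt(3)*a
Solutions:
 u(a) = C1 + sqrt(3)*a^2/2 + sqrt(2)*a


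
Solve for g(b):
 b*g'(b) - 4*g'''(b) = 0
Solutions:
 g(b) = C1 + Integral(C2*airyai(2^(1/3)*b/2) + C3*airybi(2^(1/3)*b/2), b)


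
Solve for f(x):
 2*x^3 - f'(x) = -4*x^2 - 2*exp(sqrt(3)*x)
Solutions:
 f(x) = C1 + x^4/2 + 4*x^3/3 + 2*sqrt(3)*exp(sqrt(3)*x)/3


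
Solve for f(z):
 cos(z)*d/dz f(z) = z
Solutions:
 f(z) = C1 + Integral(z/cos(z), z)


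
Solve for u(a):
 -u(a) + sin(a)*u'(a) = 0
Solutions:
 u(a) = C1*sqrt(cos(a) - 1)/sqrt(cos(a) + 1)


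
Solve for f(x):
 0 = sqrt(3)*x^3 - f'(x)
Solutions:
 f(x) = C1 + sqrt(3)*x^4/4


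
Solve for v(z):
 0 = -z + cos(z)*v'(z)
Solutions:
 v(z) = C1 + Integral(z/cos(z), z)


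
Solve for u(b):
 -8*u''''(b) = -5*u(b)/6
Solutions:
 u(b) = C1*exp(-3^(3/4)*5^(1/4)*b/6) + C2*exp(3^(3/4)*5^(1/4)*b/6) + C3*sin(3^(3/4)*5^(1/4)*b/6) + C4*cos(3^(3/4)*5^(1/4)*b/6)


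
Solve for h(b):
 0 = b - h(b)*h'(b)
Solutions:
 h(b) = -sqrt(C1 + b^2)
 h(b) = sqrt(C1 + b^2)


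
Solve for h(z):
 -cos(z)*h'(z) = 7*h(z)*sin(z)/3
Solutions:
 h(z) = C1*cos(z)^(7/3)


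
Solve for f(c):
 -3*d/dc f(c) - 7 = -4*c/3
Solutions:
 f(c) = C1 + 2*c^2/9 - 7*c/3


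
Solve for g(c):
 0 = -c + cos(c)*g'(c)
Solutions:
 g(c) = C1 + Integral(c/cos(c), c)


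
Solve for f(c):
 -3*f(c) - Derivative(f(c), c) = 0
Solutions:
 f(c) = C1*exp(-3*c)


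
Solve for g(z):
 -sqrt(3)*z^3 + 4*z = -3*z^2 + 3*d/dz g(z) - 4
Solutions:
 g(z) = C1 - sqrt(3)*z^4/12 + z^3/3 + 2*z^2/3 + 4*z/3


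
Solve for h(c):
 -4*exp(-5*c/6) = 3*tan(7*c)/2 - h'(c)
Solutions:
 h(c) = C1 + 3*log(tan(7*c)^2 + 1)/28 - 24*exp(-5*c/6)/5


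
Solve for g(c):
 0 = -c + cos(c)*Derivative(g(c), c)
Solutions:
 g(c) = C1 + Integral(c/cos(c), c)


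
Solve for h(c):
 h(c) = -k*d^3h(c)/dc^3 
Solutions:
 h(c) = C1*exp(c*(-1/k)^(1/3)) + C2*exp(c*(-1/k)^(1/3)*(-1 + sqrt(3)*I)/2) + C3*exp(-c*(-1/k)^(1/3)*(1 + sqrt(3)*I)/2)


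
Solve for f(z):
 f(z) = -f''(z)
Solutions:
 f(z) = C1*sin(z) + C2*cos(z)


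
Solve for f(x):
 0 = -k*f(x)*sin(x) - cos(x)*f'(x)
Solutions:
 f(x) = C1*exp(k*log(cos(x)))


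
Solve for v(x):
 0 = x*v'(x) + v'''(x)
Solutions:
 v(x) = C1 + Integral(C2*airyai(-x) + C3*airybi(-x), x)


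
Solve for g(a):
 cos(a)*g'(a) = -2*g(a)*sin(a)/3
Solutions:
 g(a) = C1*cos(a)^(2/3)


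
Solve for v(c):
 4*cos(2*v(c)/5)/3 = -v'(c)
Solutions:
 4*c/3 - 5*log(sin(2*v(c)/5) - 1)/4 + 5*log(sin(2*v(c)/5) + 1)/4 = C1


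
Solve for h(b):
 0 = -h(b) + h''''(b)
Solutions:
 h(b) = C1*exp(-b) + C2*exp(b) + C3*sin(b) + C4*cos(b)


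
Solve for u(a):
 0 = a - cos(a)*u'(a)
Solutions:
 u(a) = C1 + Integral(a/cos(a), a)


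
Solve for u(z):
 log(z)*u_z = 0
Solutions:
 u(z) = C1


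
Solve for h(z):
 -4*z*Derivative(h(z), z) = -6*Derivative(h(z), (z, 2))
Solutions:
 h(z) = C1 + C2*erfi(sqrt(3)*z/3)


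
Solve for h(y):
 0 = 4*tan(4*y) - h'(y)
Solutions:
 h(y) = C1 - log(cos(4*y))


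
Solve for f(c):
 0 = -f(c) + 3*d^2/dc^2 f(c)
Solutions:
 f(c) = C1*exp(-sqrt(3)*c/3) + C2*exp(sqrt(3)*c/3)


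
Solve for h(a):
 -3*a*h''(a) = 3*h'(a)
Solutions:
 h(a) = C1 + C2*log(a)


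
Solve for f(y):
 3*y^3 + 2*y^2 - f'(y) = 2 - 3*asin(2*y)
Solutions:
 f(y) = C1 + 3*y^4/4 + 2*y^3/3 + 3*y*asin(2*y) - 2*y + 3*sqrt(1 - 4*y^2)/2


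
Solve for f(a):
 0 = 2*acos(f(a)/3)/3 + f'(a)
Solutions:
 Integral(1/acos(_y/3), (_y, f(a))) = C1 - 2*a/3


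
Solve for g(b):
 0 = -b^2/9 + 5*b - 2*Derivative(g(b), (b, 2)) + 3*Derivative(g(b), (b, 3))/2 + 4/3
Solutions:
 g(b) = C1 + C2*b + C3*exp(4*b/3) - b^4/216 + 29*b^3/72 + 119*b^2/96


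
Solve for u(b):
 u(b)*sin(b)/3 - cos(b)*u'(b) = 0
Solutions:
 u(b) = C1/cos(b)^(1/3)


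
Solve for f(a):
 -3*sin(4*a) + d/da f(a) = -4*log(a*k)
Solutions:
 f(a) = C1 - 4*a*log(a*k) + 4*a - 3*cos(4*a)/4


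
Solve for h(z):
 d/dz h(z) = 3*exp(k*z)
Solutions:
 h(z) = C1 + 3*exp(k*z)/k


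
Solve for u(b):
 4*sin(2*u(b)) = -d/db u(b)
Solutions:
 u(b) = pi - acos((-C1 - exp(16*b))/(C1 - exp(16*b)))/2
 u(b) = acos((-C1 - exp(16*b))/(C1 - exp(16*b)))/2


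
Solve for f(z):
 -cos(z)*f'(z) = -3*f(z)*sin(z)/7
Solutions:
 f(z) = C1/cos(z)^(3/7)


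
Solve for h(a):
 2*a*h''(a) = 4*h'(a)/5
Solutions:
 h(a) = C1 + C2*a^(7/5)


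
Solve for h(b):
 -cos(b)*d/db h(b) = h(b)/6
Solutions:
 h(b) = C1*(sin(b) - 1)^(1/12)/(sin(b) + 1)^(1/12)


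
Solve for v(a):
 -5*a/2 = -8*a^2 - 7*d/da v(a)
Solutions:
 v(a) = C1 - 8*a^3/21 + 5*a^2/28


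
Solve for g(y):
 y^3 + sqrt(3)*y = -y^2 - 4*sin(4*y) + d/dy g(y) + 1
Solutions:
 g(y) = C1 + y^4/4 + y^3/3 + sqrt(3)*y^2/2 - y - cos(4*y)


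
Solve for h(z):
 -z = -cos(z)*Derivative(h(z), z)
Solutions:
 h(z) = C1 + Integral(z/cos(z), z)


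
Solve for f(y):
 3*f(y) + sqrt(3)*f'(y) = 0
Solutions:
 f(y) = C1*exp(-sqrt(3)*y)


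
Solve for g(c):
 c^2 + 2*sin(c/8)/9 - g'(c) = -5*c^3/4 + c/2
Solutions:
 g(c) = C1 + 5*c^4/16 + c^3/3 - c^2/4 - 16*cos(c/8)/9


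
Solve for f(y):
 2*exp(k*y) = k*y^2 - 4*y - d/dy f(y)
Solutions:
 f(y) = C1 + k*y^3/3 - 2*y^2 - 2*exp(k*y)/k


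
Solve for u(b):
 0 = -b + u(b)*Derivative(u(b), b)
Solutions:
 u(b) = -sqrt(C1 + b^2)
 u(b) = sqrt(C1 + b^2)


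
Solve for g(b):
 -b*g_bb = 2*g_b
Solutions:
 g(b) = C1 + C2/b


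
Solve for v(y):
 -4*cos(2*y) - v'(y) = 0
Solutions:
 v(y) = C1 - 2*sin(2*y)


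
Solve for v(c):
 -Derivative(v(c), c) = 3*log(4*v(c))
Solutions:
 Integral(1/(log(_y) + 2*log(2)), (_y, v(c)))/3 = C1 - c


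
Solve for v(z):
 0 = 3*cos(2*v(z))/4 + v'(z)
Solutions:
 v(z) = -asin((C1 + exp(3*z))/(C1 - exp(3*z)))/2 + pi/2
 v(z) = asin((C1 + exp(3*z))/(C1 - exp(3*z)))/2


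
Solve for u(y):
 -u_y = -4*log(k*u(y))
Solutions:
 li(k*u(y))/k = C1 + 4*y


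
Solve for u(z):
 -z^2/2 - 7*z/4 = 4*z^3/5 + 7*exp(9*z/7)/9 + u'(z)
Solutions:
 u(z) = C1 - z^4/5 - z^3/6 - 7*z^2/8 - 49*exp(9*z/7)/81


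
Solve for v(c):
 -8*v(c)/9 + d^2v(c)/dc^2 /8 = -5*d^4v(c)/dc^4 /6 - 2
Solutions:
 v(c) = C1*exp(-sqrt(30)*c*sqrt(-9 + sqrt(15441))/60) + C2*exp(sqrt(30)*c*sqrt(-9 + sqrt(15441))/60) + C3*sin(sqrt(30)*c*sqrt(9 + sqrt(15441))/60) + C4*cos(sqrt(30)*c*sqrt(9 + sqrt(15441))/60) + 9/4


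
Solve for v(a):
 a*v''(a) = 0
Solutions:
 v(a) = C1 + C2*a


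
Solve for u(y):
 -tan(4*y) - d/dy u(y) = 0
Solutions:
 u(y) = C1 + log(cos(4*y))/4


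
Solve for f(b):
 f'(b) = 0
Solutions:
 f(b) = C1


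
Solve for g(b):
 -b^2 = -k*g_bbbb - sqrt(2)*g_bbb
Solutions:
 g(b) = C1 + C2*b + C3*b^2 + C4*exp(-sqrt(2)*b/k) + sqrt(2)*b^5/120 - b^4*k/24 + sqrt(2)*b^3*k^2/12


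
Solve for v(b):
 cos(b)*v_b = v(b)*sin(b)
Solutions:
 v(b) = C1/cos(b)


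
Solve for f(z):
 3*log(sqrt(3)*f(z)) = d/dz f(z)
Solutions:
 -2*Integral(1/(2*log(_y) + log(3)), (_y, f(z)))/3 = C1 - z


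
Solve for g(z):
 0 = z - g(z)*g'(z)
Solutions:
 g(z) = -sqrt(C1 + z^2)
 g(z) = sqrt(C1 + z^2)


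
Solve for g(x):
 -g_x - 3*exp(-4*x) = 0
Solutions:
 g(x) = C1 + 3*exp(-4*x)/4


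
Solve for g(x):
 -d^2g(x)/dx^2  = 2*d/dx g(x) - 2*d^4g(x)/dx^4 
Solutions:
 g(x) = C1 + C2*exp(-6^(1/3)*x*(6^(1/3)/(sqrt(318) + 18)^(1/3) + (sqrt(318) + 18)^(1/3))/12)*sin(2^(1/3)*3^(1/6)*x*(-3^(2/3)*(sqrt(318) + 18)^(1/3) + 3*2^(1/3)/(sqrt(318) + 18)^(1/3))/12) + C3*exp(-6^(1/3)*x*(6^(1/3)/(sqrt(318) + 18)^(1/3) + (sqrt(318) + 18)^(1/3))/12)*cos(2^(1/3)*3^(1/6)*x*(-3^(2/3)*(sqrt(318) + 18)^(1/3) + 3*2^(1/3)/(sqrt(318) + 18)^(1/3))/12) + C4*exp(6^(1/3)*x*(6^(1/3)/(sqrt(318) + 18)^(1/3) + (sqrt(318) + 18)^(1/3))/6)


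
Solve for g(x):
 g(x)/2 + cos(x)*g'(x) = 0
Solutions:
 g(x) = C1*(sin(x) - 1)^(1/4)/(sin(x) + 1)^(1/4)


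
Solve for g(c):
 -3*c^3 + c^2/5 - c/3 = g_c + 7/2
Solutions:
 g(c) = C1 - 3*c^4/4 + c^3/15 - c^2/6 - 7*c/2


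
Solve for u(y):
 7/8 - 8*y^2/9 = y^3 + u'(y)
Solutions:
 u(y) = C1 - y^4/4 - 8*y^3/27 + 7*y/8


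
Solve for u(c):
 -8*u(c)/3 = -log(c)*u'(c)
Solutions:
 u(c) = C1*exp(8*li(c)/3)


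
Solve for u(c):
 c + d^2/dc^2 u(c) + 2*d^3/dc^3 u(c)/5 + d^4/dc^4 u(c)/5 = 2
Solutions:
 u(c) = C1 + C2*c - c^3/6 + 6*c^2/5 + (C3*sin(2*c) + C4*cos(2*c))*exp(-c)


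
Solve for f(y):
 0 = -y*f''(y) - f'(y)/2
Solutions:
 f(y) = C1 + C2*sqrt(y)


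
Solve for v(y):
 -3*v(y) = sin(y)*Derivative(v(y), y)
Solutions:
 v(y) = C1*(cos(y) + 1)^(3/2)/(cos(y) - 1)^(3/2)


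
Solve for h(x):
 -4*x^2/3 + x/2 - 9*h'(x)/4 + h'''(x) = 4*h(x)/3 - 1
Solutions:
 h(x) = C1*exp(-3^(1/3)*x*(9/(sqrt(13) + 16)^(1/3) + 3^(1/3)*(sqrt(13) + 16)^(1/3))/12)*sin(3^(1/6)*x*(-(sqrt(13) + 16)^(1/3) + 3*3^(2/3)/(sqrt(13) + 16)^(1/3))/4) + C2*exp(-3^(1/3)*x*(9/(sqrt(13) + 16)^(1/3) + 3^(1/3)*(sqrt(13) + 16)^(1/3))/12)*cos(3^(1/6)*x*(-(sqrt(13) + 16)^(1/3) + 3*3^(2/3)/(sqrt(13) + 16)^(1/3))/4) + C3*exp(3^(1/3)*x*(9/(sqrt(13) + 16)^(1/3) + 3^(1/3)*(sqrt(13) + 16)^(1/3))/6) - x^2 + 15*x/4 - 357/64


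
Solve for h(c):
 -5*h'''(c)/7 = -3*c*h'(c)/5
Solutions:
 h(c) = C1 + Integral(C2*airyai(105^(1/3)*c/5) + C3*airybi(105^(1/3)*c/5), c)


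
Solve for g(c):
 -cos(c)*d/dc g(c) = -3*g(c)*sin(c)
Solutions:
 g(c) = C1/cos(c)^3


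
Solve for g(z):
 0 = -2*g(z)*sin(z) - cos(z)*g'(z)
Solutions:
 g(z) = C1*cos(z)^2


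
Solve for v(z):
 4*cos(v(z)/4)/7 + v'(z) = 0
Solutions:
 4*z/7 - 2*log(sin(v(z)/4) - 1) + 2*log(sin(v(z)/4) + 1) = C1


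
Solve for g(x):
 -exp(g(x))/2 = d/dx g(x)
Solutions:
 g(x) = log(1/(C1 + x)) + log(2)


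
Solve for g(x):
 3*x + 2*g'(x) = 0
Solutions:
 g(x) = C1 - 3*x^2/4


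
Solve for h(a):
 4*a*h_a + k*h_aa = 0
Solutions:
 h(a) = C1 + C2*sqrt(k)*erf(sqrt(2)*a*sqrt(1/k))


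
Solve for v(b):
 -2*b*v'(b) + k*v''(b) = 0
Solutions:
 v(b) = C1 + C2*erf(b*sqrt(-1/k))/sqrt(-1/k)


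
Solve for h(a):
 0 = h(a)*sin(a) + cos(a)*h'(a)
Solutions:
 h(a) = C1*cos(a)


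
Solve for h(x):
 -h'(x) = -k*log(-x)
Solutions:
 h(x) = C1 + k*x*log(-x) - k*x


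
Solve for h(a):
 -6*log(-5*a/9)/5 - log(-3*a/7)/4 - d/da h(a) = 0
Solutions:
 h(a) = C1 - 29*a*log(-a)/20 + a*(-24*log(5) + 5*log(7) + 29 + 43*log(3))/20


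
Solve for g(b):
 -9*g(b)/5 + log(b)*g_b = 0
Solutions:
 g(b) = C1*exp(9*li(b)/5)


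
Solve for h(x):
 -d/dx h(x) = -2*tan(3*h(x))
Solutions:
 h(x) = -asin(C1*exp(6*x))/3 + pi/3
 h(x) = asin(C1*exp(6*x))/3


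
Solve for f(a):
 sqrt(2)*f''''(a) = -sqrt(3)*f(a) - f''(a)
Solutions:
 f(a) = (C1*sin(2^(7/8)*3^(1/8)*a*cos(atan(sqrt(-1 + 4*sqrt(6)))/2)/2) + C2*cos(2^(7/8)*3^(1/8)*a*cos(atan(sqrt(-1 + 4*sqrt(6)))/2)/2))*exp(-2^(7/8)*3^(1/8)*a*sin(atan(sqrt(-1 + 4*sqrt(6)))/2)/2) + (C3*sin(2^(7/8)*3^(1/8)*a*cos(atan(sqrt(-1 + 4*sqrt(6)))/2)/2) + C4*cos(2^(7/8)*3^(1/8)*a*cos(atan(sqrt(-1 + 4*sqrt(6)))/2)/2))*exp(2^(7/8)*3^(1/8)*a*sin(atan(sqrt(-1 + 4*sqrt(6)))/2)/2)


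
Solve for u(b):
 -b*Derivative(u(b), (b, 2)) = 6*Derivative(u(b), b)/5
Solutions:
 u(b) = C1 + C2/b^(1/5)


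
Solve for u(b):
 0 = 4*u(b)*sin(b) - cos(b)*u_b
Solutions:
 u(b) = C1/cos(b)^4


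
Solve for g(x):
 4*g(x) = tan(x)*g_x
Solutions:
 g(x) = C1*sin(x)^4


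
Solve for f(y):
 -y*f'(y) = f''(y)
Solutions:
 f(y) = C1 + C2*erf(sqrt(2)*y/2)


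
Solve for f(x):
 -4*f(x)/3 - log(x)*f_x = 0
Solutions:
 f(x) = C1*exp(-4*li(x)/3)


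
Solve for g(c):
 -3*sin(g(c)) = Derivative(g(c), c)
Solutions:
 g(c) = -acos((-C1 - exp(6*c))/(C1 - exp(6*c))) + 2*pi
 g(c) = acos((-C1 - exp(6*c))/(C1 - exp(6*c)))


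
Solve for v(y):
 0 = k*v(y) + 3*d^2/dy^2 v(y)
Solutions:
 v(y) = C1*exp(-sqrt(3)*y*sqrt(-k)/3) + C2*exp(sqrt(3)*y*sqrt(-k)/3)


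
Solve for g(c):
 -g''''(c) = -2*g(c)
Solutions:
 g(c) = C1*exp(-2^(1/4)*c) + C2*exp(2^(1/4)*c) + C3*sin(2^(1/4)*c) + C4*cos(2^(1/4)*c)


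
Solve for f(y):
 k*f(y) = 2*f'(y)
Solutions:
 f(y) = C1*exp(k*y/2)


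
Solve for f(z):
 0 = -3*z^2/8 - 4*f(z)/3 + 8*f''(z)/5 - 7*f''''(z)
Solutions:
 f(z) = -9*z^2/32 + (C1*sin(sqrt(2)*21^(3/4)*z*sin(atan(sqrt(489)/6)/2)/21) + C2*cos(sqrt(2)*21^(3/4)*z*sin(atan(sqrt(489)/6)/2)/21))*exp(-sqrt(2)*21^(3/4)*z*cos(atan(sqrt(489)/6)/2)/21) + (C3*sin(sqrt(2)*21^(3/4)*z*sin(atan(sqrt(489)/6)/2)/21) + C4*cos(sqrt(2)*21^(3/4)*z*sin(atan(sqrt(489)/6)/2)/21))*exp(sqrt(2)*21^(3/4)*z*cos(atan(sqrt(489)/6)/2)/21) - 27/40


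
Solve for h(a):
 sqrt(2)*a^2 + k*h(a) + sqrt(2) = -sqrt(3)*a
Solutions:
 h(a) = (-sqrt(2)*a^2 - sqrt(3)*a - sqrt(2))/k


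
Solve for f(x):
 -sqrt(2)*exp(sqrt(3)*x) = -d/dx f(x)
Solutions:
 f(x) = C1 + sqrt(6)*exp(sqrt(3)*x)/3


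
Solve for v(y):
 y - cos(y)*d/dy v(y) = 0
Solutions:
 v(y) = C1 + Integral(y/cos(y), y)


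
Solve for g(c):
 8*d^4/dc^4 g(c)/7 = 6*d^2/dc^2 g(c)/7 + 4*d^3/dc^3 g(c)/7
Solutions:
 g(c) = C1 + C2*c + C3*exp(c*(1 - sqrt(13))/4) + C4*exp(c*(1 + sqrt(13))/4)


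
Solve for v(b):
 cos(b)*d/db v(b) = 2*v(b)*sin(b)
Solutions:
 v(b) = C1/cos(b)^2


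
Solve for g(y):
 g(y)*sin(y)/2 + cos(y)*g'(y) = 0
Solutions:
 g(y) = C1*sqrt(cos(y))


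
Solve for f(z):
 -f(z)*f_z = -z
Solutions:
 f(z) = -sqrt(C1 + z^2)
 f(z) = sqrt(C1 + z^2)


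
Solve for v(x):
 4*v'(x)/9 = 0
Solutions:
 v(x) = C1


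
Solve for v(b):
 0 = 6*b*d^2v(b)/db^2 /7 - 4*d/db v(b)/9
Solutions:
 v(b) = C1 + C2*b^(41/27)


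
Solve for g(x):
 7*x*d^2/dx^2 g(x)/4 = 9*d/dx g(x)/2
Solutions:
 g(x) = C1 + C2*x^(25/7)


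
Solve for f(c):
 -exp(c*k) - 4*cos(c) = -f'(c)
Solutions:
 f(c) = C1 + 4*sin(c) + exp(c*k)/k


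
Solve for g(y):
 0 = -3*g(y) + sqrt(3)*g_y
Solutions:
 g(y) = C1*exp(sqrt(3)*y)


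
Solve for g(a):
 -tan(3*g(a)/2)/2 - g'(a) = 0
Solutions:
 g(a) = -2*asin(C1*exp(-3*a/4))/3 + 2*pi/3
 g(a) = 2*asin(C1*exp(-3*a/4))/3


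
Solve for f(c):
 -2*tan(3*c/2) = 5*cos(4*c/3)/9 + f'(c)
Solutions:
 f(c) = C1 + 4*log(cos(3*c/2))/3 - 5*sin(4*c/3)/12


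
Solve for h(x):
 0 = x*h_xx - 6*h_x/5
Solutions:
 h(x) = C1 + C2*x^(11/5)


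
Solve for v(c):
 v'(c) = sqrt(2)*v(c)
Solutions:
 v(c) = C1*exp(sqrt(2)*c)


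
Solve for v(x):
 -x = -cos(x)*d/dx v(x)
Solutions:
 v(x) = C1 + Integral(x/cos(x), x)


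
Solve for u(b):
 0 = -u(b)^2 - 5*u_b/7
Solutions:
 u(b) = 5/(C1 + 7*b)


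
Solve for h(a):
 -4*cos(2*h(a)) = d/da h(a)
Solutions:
 h(a) = -asin((C1 + exp(16*a))/(C1 - exp(16*a)))/2 + pi/2
 h(a) = asin((C1 + exp(16*a))/(C1 - exp(16*a)))/2


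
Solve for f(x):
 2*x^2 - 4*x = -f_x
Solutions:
 f(x) = C1 - 2*x^3/3 + 2*x^2


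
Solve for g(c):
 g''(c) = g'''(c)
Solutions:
 g(c) = C1 + C2*c + C3*exp(c)


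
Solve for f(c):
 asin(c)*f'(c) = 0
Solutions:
 f(c) = C1


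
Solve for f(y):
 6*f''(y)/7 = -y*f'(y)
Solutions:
 f(y) = C1 + C2*erf(sqrt(21)*y/6)


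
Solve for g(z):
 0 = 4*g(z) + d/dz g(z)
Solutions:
 g(z) = C1*exp(-4*z)


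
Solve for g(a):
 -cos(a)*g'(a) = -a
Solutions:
 g(a) = C1 + Integral(a/cos(a), a)


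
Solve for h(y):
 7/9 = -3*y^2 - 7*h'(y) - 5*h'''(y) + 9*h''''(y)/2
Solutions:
 h(y) = C1 + C2*exp(y*(-(27*sqrt(363489) + 16309)^(1/3) - 100/(27*sqrt(363489) + 16309)^(1/3) + 20)/54)*sin(sqrt(3)*y*(-(27*sqrt(363489) + 16309)^(1/3) + 100/(27*sqrt(363489) + 16309)^(1/3))/54) + C3*exp(y*(-(27*sqrt(363489) + 16309)^(1/3) - 100/(27*sqrt(363489) + 16309)^(1/3) + 20)/54)*cos(sqrt(3)*y*(-(27*sqrt(363489) + 16309)^(1/3) + 100/(27*sqrt(363489) + 16309)^(1/3))/54) + C4*exp(y*(100/(27*sqrt(363489) + 16309)^(1/3) + 10 + (27*sqrt(363489) + 16309)^(1/3))/27) - y^3/7 + 221*y/441


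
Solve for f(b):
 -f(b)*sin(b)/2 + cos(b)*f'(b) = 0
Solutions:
 f(b) = C1/sqrt(cos(b))


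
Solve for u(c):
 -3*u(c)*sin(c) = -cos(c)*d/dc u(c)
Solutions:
 u(c) = C1/cos(c)^3


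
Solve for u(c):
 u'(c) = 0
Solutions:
 u(c) = C1


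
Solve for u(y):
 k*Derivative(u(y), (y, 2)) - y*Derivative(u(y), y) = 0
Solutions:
 u(y) = C1 + C2*erf(sqrt(2)*y*sqrt(-1/k)/2)/sqrt(-1/k)


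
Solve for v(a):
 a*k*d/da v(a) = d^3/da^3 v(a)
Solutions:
 v(a) = C1 + Integral(C2*airyai(a*k^(1/3)) + C3*airybi(a*k^(1/3)), a)


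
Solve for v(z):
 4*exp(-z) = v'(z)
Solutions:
 v(z) = C1 - 4*exp(-z)


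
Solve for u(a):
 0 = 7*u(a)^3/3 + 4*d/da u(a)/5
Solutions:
 u(a) = -sqrt(6)*sqrt(-1/(C1 - 35*a))
 u(a) = sqrt(6)*sqrt(-1/(C1 - 35*a))


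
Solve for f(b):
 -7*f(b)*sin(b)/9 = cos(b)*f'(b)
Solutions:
 f(b) = C1*cos(b)^(7/9)


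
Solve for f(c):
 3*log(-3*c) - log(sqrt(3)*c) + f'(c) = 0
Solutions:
 f(c) = C1 - 2*c*log(c) + c*(-5*log(3)/2 + 2 - 3*I*pi)


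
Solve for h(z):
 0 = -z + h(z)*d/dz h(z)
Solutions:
 h(z) = -sqrt(C1 + z^2)
 h(z) = sqrt(C1 + z^2)


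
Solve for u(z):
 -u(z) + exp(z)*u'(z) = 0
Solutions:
 u(z) = C1*exp(-exp(-z))


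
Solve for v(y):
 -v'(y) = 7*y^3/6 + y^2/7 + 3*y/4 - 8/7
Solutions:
 v(y) = C1 - 7*y^4/24 - y^3/21 - 3*y^2/8 + 8*y/7


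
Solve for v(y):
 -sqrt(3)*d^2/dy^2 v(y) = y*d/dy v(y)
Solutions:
 v(y) = C1 + C2*erf(sqrt(2)*3^(3/4)*y/6)


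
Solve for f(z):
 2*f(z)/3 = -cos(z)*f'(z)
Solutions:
 f(z) = C1*(sin(z) - 1)^(1/3)/(sin(z) + 1)^(1/3)


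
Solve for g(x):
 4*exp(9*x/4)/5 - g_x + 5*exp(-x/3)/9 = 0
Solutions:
 g(x) = C1 + 16*exp(9*x/4)/45 - 5*exp(-x/3)/3


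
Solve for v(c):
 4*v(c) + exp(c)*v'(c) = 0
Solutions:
 v(c) = C1*exp(4*exp(-c))


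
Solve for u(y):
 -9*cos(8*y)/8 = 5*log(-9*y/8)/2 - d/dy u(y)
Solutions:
 u(y) = C1 + 5*y*log(-y)/2 - 15*y*log(2)/2 - 5*y/2 + 5*y*log(3) + 9*sin(8*y)/64


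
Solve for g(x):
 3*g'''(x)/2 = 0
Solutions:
 g(x) = C1 + C2*x + C3*x^2


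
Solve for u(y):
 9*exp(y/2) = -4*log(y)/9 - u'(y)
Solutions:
 u(y) = C1 - 4*y*log(y)/9 + 4*y/9 - 18*exp(y/2)


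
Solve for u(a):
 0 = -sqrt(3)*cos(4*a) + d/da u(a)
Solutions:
 u(a) = C1 + sqrt(3)*sin(4*a)/4


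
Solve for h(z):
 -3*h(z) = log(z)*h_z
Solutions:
 h(z) = C1*exp(-3*li(z))


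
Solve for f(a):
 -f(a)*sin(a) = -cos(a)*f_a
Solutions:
 f(a) = C1/cos(a)


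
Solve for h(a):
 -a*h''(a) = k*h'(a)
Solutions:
 h(a) = C1 + a^(1 - re(k))*(C2*sin(log(a)*Abs(im(k))) + C3*cos(log(a)*im(k)))


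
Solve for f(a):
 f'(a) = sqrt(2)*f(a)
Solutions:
 f(a) = C1*exp(sqrt(2)*a)


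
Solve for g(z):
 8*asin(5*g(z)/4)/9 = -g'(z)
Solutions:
 Integral(1/asin(5*_y/4), (_y, g(z))) = C1 - 8*z/9


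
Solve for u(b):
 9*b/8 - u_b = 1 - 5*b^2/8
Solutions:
 u(b) = C1 + 5*b^3/24 + 9*b^2/16 - b


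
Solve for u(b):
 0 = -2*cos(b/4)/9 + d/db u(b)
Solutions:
 u(b) = C1 + 8*sin(b/4)/9


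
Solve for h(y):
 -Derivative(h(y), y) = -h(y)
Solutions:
 h(y) = C1*exp(y)


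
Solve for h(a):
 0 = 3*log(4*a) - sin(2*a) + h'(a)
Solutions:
 h(a) = C1 - 3*a*log(a) - 6*a*log(2) + 3*a - cos(2*a)/2


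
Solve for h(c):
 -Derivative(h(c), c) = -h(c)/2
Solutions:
 h(c) = C1*exp(c/2)


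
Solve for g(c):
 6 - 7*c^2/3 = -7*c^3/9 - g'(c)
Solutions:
 g(c) = C1 - 7*c^4/36 + 7*c^3/9 - 6*c


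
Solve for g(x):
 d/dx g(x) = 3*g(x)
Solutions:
 g(x) = C1*exp(3*x)


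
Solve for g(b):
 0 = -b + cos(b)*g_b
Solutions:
 g(b) = C1 + Integral(b/cos(b), b)


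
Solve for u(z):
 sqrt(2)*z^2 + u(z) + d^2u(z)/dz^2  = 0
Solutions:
 u(z) = C1*sin(z) + C2*cos(z) - sqrt(2)*z^2 + 2*sqrt(2)


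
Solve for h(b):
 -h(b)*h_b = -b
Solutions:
 h(b) = -sqrt(C1 + b^2)
 h(b) = sqrt(C1 + b^2)


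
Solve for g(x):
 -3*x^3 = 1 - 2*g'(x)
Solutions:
 g(x) = C1 + 3*x^4/8 + x/2


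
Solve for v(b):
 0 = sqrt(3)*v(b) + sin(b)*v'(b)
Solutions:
 v(b) = C1*(cos(b) + 1)^(sqrt(3)/2)/(cos(b) - 1)^(sqrt(3)/2)


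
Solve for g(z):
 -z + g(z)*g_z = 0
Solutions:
 g(z) = -sqrt(C1 + z^2)
 g(z) = sqrt(C1 + z^2)


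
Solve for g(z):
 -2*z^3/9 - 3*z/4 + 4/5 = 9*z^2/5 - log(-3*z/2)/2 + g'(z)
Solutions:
 g(z) = C1 - z^4/18 - 3*z^3/5 - 3*z^2/8 + z*log(-z)/2 + z*(-5*log(2) + 3 + 5*log(3))/10


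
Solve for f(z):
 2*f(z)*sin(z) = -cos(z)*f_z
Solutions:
 f(z) = C1*cos(z)^2


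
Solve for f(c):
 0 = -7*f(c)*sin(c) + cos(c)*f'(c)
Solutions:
 f(c) = C1/cos(c)^7


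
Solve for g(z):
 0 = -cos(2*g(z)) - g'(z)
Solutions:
 g(z) = -asin((C1 + exp(4*z))/(C1 - exp(4*z)))/2 + pi/2
 g(z) = asin((C1 + exp(4*z))/(C1 - exp(4*z)))/2


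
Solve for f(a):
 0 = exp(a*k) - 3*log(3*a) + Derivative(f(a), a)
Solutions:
 f(a) = C1 + 3*a*log(a) + 3*a*(-1 + log(3)) + Piecewise((-exp(a*k)/k, Ne(k, 0)), (-a, True))


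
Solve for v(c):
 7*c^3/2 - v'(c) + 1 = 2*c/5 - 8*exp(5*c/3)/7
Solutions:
 v(c) = C1 + 7*c^4/8 - c^2/5 + c + 24*exp(5*c/3)/35


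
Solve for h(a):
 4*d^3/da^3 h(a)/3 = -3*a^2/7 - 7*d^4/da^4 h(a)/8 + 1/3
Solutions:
 h(a) = C1 + C2*a + C3*a^2 + C4*exp(-32*a/21) - 3*a^5/560 + 9*a^4/512 - 55*a^3/12288


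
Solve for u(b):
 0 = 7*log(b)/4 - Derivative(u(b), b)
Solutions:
 u(b) = C1 + 7*b*log(b)/4 - 7*b/4


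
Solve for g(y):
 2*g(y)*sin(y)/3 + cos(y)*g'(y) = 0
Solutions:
 g(y) = C1*cos(y)^(2/3)


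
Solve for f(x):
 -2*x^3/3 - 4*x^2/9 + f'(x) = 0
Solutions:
 f(x) = C1 + x^4/6 + 4*x^3/27


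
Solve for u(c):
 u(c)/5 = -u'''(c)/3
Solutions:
 u(c) = C3*exp(-3^(1/3)*5^(2/3)*c/5) + (C1*sin(3^(5/6)*5^(2/3)*c/10) + C2*cos(3^(5/6)*5^(2/3)*c/10))*exp(3^(1/3)*5^(2/3)*c/10)


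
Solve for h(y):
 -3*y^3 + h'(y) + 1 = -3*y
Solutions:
 h(y) = C1 + 3*y^4/4 - 3*y^2/2 - y


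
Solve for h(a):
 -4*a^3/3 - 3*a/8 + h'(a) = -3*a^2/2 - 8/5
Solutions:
 h(a) = C1 + a^4/3 - a^3/2 + 3*a^2/16 - 8*a/5


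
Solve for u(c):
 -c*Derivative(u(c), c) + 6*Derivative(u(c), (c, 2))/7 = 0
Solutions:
 u(c) = C1 + C2*erfi(sqrt(21)*c/6)


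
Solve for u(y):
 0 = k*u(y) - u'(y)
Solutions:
 u(y) = C1*exp(k*y)


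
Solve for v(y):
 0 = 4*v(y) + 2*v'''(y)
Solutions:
 v(y) = C3*exp(-2^(1/3)*y) + (C1*sin(2^(1/3)*sqrt(3)*y/2) + C2*cos(2^(1/3)*sqrt(3)*y/2))*exp(2^(1/3)*y/2)


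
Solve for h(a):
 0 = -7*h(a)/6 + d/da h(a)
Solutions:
 h(a) = C1*exp(7*a/6)


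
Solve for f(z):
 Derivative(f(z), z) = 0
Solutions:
 f(z) = C1


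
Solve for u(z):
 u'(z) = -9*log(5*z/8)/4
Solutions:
 u(z) = C1 - 9*z*log(z)/4 - 9*z*log(5)/4 + 9*z/4 + 27*z*log(2)/4


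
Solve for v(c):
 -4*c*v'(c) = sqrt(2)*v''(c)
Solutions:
 v(c) = C1 + C2*erf(2^(1/4)*c)


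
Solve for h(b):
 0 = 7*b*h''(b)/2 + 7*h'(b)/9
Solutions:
 h(b) = C1 + C2*b^(7/9)


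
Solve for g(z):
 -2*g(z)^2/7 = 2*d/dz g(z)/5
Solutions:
 g(z) = 7/(C1 + 5*z)


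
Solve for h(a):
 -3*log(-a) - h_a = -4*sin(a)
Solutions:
 h(a) = C1 - 3*a*log(-a) + 3*a - 4*cos(a)


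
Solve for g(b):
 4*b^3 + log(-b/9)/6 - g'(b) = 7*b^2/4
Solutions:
 g(b) = C1 + b^4 - 7*b^3/12 + b*log(-b)/6 + b*(-2*log(3) - 1)/6


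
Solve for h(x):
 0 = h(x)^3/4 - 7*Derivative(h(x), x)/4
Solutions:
 h(x) = -sqrt(14)*sqrt(-1/(C1 + x))/2
 h(x) = sqrt(14)*sqrt(-1/(C1 + x))/2


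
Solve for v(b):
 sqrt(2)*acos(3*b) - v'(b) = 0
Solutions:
 v(b) = C1 + sqrt(2)*(b*acos(3*b) - sqrt(1 - 9*b^2)/3)


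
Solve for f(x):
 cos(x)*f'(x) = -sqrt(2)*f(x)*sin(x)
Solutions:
 f(x) = C1*cos(x)^(sqrt(2))


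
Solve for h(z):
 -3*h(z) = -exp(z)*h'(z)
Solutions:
 h(z) = C1*exp(-3*exp(-z))


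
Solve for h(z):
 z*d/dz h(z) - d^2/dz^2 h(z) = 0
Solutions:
 h(z) = C1 + C2*erfi(sqrt(2)*z/2)


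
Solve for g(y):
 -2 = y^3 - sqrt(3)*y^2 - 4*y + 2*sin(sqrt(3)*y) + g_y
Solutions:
 g(y) = C1 - y^4/4 + sqrt(3)*y^3/3 + 2*y^2 - 2*y + 2*sqrt(3)*cos(sqrt(3)*y)/3


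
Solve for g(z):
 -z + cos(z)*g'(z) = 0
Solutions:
 g(z) = C1 + Integral(z/cos(z), z)


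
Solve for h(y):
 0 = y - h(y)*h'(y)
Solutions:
 h(y) = -sqrt(C1 + y^2)
 h(y) = sqrt(C1 + y^2)


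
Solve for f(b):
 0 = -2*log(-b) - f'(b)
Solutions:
 f(b) = C1 - 2*b*log(-b) + 2*b


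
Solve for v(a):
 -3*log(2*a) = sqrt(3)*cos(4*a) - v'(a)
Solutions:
 v(a) = C1 + 3*a*log(a) - 3*a + 3*a*log(2) + sqrt(3)*sin(4*a)/4


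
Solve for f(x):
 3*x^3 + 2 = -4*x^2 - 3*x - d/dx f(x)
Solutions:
 f(x) = C1 - 3*x^4/4 - 4*x^3/3 - 3*x^2/2 - 2*x


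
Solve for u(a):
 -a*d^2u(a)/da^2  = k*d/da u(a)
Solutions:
 u(a) = C1 + a^(1 - re(k))*(C2*sin(log(a)*Abs(im(k))) + C3*cos(log(a)*im(k)))


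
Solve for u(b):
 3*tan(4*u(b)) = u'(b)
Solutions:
 u(b) = -asin(C1*exp(12*b))/4 + pi/4
 u(b) = asin(C1*exp(12*b))/4


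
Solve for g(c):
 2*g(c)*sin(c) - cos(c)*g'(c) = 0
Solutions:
 g(c) = C1/cos(c)^2


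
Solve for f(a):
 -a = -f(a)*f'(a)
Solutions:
 f(a) = -sqrt(C1 + a^2)
 f(a) = sqrt(C1 + a^2)


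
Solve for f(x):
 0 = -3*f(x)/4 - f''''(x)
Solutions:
 f(x) = (C1*sin(3^(1/4)*x/2) + C2*cos(3^(1/4)*x/2))*exp(-3^(1/4)*x/2) + (C3*sin(3^(1/4)*x/2) + C4*cos(3^(1/4)*x/2))*exp(3^(1/4)*x/2)


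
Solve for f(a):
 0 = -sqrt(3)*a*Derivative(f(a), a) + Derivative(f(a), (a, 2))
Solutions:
 f(a) = C1 + C2*erfi(sqrt(2)*3^(1/4)*a/2)


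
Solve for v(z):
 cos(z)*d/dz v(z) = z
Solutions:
 v(z) = C1 + Integral(z/cos(z), z)


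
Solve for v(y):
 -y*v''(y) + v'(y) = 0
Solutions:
 v(y) = C1 + C2*y^2


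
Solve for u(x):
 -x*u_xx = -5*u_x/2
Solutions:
 u(x) = C1 + C2*x^(7/2)


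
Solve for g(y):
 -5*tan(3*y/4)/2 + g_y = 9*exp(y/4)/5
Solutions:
 g(y) = C1 + 36*exp(y/4)/5 - 10*log(cos(3*y/4))/3


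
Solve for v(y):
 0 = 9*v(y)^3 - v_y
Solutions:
 v(y) = -sqrt(2)*sqrt(-1/(C1 + 9*y))/2
 v(y) = sqrt(2)*sqrt(-1/(C1 + 9*y))/2


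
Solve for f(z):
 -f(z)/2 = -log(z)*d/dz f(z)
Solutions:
 f(z) = C1*exp(li(z)/2)


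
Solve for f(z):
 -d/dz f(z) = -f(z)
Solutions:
 f(z) = C1*exp(z)


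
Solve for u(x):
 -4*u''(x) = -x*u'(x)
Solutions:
 u(x) = C1 + C2*erfi(sqrt(2)*x/4)


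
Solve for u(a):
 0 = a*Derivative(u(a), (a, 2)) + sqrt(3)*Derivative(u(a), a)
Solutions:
 u(a) = C1 + C2*a^(1 - sqrt(3))


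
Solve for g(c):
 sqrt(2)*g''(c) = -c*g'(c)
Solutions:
 g(c) = C1 + C2*erf(2^(1/4)*c/2)


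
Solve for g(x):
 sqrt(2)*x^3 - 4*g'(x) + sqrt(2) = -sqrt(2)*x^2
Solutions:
 g(x) = C1 + sqrt(2)*x^4/16 + sqrt(2)*x^3/12 + sqrt(2)*x/4


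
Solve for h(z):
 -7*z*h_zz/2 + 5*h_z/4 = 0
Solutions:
 h(z) = C1 + C2*z^(19/14)


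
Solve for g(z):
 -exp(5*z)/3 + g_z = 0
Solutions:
 g(z) = C1 + exp(5*z)/15


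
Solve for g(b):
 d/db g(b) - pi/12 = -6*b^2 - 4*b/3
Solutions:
 g(b) = C1 - 2*b^3 - 2*b^2/3 + pi*b/12


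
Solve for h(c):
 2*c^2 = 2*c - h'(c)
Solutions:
 h(c) = C1 - 2*c^3/3 + c^2


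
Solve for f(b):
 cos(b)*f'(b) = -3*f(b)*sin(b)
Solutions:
 f(b) = C1*cos(b)^3


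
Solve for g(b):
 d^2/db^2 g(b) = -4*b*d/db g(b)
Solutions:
 g(b) = C1 + C2*erf(sqrt(2)*b)


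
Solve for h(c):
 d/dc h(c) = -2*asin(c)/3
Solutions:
 h(c) = C1 - 2*c*asin(c)/3 - 2*sqrt(1 - c^2)/3


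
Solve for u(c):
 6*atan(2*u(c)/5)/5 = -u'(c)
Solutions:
 Integral(1/atan(2*_y/5), (_y, u(c))) = C1 - 6*c/5


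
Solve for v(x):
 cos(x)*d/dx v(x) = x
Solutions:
 v(x) = C1 + Integral(x/cos(x), x)


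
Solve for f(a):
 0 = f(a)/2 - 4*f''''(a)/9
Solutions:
 f(a) = C1*exp(-2^(1/4)*sqrt(3)*a/2) + C2*exp(2^(1/4)*sqrt(3)*a/2) + C3*sin(2^(1/4)*sqrt(3)*a/2) + C4*cos(2^(1/4)*sqrt(3)*a/2)


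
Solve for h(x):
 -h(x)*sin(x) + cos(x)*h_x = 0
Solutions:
 h(x) = C1/cos(x)


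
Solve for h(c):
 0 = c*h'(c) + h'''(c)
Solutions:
 h(c) = C1 + Integral(C2*airyai(-c) + C3*airybi(-c), c)


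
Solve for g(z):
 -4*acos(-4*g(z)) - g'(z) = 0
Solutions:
 Integral(1/acos(-4*_y), (_y, g(z))) = C1 - 4*z


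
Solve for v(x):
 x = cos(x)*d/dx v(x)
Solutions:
 v(x) = C1 + Integral(x/cos(x), x)


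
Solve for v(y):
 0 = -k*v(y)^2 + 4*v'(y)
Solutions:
 v(y) = -4/(C1 + k*y)


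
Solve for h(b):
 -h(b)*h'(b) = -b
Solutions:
 h(b) = -sqrt(C1 + b^2)
 h(b) = sqrt(C1 + b^2)


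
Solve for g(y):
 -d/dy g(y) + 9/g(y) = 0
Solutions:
 g(y) = -sqrt(C1 + 18*y)
 g(y) = sqrt(C1 + 18*y)


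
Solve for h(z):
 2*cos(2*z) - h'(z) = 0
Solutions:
 h(z) = C1 + sin(2*z)


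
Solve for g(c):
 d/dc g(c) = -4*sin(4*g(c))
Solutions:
 g(c) = -acos((-C1 - exp(32*c))/(C1 - exp(32*c)))/4 + pi/2
 g(c) = acos((-C1 - exp(32*c))/(C1 - exp(32*c)))/4


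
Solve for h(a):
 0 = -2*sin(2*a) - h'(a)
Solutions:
 h(a) = C1 + cos(2*a)


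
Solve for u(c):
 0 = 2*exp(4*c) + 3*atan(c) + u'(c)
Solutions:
 u(c) = C1 - 3*c*atan(c) - exp(4*c)/2 + 3*log(c^2 + 1)/2


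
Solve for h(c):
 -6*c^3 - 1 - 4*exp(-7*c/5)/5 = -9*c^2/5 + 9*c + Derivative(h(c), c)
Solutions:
 h(c) = C1 - 3*c^4/2 + 3*c^3/5 - 9*c^2/2 - c + 4*exp(-7*c/5)/7


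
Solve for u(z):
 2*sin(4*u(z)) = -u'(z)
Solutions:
 u(z) = -acos((-C1 - exp(16*z))/(C1 - exp(16*z)))/4 + pi/2
 u(z) = acos((-C1 - exp(16*z))/(C1 - exp(16*z)))/4


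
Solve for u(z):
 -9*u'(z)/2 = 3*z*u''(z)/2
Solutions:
 u(z) = C1 + C2/z^2


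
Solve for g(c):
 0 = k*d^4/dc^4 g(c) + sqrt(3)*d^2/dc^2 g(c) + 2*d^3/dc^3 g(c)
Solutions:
 g(c) = C1 + C2*c + C3*exp(c*(sqrt(-sqrt(3)*k + 1) - 1)/k) + C4*exp(-c*(sqrt(-sqrt(3)*k + 1) + 1)/k)


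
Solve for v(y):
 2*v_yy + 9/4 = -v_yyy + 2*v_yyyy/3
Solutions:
 v(y) = C1 + C2*y + C3*exp(y*(3 - sqrt(57))/4) + C4*exp(y*(3 + sqrt(57))/4) - 9*y^2/16


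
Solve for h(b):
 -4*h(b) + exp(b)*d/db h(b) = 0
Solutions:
 h(b) = C1*exp(-4*exp(-b))


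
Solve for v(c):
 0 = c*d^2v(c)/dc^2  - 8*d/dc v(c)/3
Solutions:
 v(c) = C1 + C2*c^(11/3)


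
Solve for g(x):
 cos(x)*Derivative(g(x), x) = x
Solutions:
 g(x) = C1 + Integral(x/cos(x), x)


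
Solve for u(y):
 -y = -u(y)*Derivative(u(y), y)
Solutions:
 u(y) = -sqrt(C1 + y^2)
 u(y) = sqrt(C1 + y^2)


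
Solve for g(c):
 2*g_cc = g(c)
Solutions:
 g(c) = C1*exp(-sqrt(2)*c/2) + C2*exp(sqrt(2)*c/2)


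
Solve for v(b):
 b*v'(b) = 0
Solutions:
 v(b) = C1


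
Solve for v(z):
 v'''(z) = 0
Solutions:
 v(z) = C1 + C2*z + C3*z^2


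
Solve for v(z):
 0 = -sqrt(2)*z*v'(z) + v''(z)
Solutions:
 v(z) = C1 + C2*erfi(2^(3/4)*z/2)


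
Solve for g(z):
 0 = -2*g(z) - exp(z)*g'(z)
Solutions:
 g(z) = C1*exp(2*exp(-z))


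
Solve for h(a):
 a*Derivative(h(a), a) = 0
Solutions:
 h(a) = C1


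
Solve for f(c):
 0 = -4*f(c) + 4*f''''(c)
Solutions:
 f(c) = C1*exp(-c) + C2*exp(c) + C3*sin(c) + C4*cos(c)


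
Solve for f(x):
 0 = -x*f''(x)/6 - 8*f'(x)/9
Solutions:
 f(x) = C1 + C2/x^(13/3)


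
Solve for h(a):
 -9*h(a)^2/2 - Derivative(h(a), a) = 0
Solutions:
 h(a) = 2/(C1 + 9*a)


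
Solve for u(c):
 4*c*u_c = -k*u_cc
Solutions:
 u(c) = C1 + C2*sqrt(k)*erf(sqrt(2)*c*sqrt(1/k))


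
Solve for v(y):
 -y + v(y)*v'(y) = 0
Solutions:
 v(y) = -sqrt(C1 + y^2)
 v(y) = sqrt(C1 + y^2)


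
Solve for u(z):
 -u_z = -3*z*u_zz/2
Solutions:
 u(z) = C1 + C2*z^(5/3)


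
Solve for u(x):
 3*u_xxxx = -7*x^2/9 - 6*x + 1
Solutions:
 u(x) = C1 + C2*x + C3*x^2 + C4*x^3 - 7*x^6/9720 - x^5/60 + x^4/72


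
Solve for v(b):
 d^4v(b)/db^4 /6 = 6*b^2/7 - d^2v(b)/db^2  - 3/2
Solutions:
 v(b) = C1 + C2*b + C3*sin(sqrt(6)*b) + C4*cos(sqrt(6)*b) + b^4/14 - 25*b^2/28


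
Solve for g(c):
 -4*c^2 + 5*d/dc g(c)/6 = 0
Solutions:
 g(c) = C1 + 8*c^3/5


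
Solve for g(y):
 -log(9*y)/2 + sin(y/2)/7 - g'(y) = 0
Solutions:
 g(y) = C1 - y*log(y)/2 - y*log(3) + y/2 - 2*cos(y/2)/7


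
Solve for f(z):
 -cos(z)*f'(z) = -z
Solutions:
 f(z) = C1 + Integral(z/cos(z), z)


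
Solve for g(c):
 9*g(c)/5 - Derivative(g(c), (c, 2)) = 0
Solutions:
 g(c) = C1*exp(-3*sqrt(5)*c/5) + C2*exp(3*sqrt(5)*c/5)


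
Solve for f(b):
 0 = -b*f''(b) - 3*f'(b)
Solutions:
 f(b) = C1 + C2/b^2


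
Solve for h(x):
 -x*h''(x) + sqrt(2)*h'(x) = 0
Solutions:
 h(x) = C1 + C2*x^(1 + sqrt(2))


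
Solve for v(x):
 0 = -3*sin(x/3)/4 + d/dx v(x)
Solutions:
 v(x) = C1 - 9*cos(x/3)/4


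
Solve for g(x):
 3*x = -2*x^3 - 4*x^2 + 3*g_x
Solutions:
 g(x) = C1 + x^4/6 + 4*x^3/9 + x^2/2


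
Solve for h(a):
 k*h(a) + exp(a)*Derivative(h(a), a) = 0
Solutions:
 h(a) = C1*exp(k*exp(-a))


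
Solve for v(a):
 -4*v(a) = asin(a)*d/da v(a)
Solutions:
 v(a) = C1*exp(-4*Integral(1/asin(a), a))


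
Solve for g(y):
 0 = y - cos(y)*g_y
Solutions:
 g(y) = C1 + Integral(y/cos(y), y)


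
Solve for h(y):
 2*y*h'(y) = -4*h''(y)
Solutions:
 h(y) = C1 + C2*erf(y/2)


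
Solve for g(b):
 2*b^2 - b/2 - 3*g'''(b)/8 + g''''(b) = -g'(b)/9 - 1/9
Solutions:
 g(b) = C1 + C2*exp(b*(3*3^(2/3)/(16*sqrt(238) + 247)^(1/3) + 6 + 3^(1/3)*(16*sqrt(238) + 247)^(1/3))/48)*sin(3^(1/6)*b*(-3^(2/3)*(16*sqrt(238) + 247)^(1/3) + 9/(16*sqrt(238) + 247)^(1/3))/48) + C3*exp(b*(3*3^(2/3)/(16*sqrt(238) + 247)^(1/3) + 6 + 3^(1/3)*(16*sqrt(238) + 247)^(1/3))/48)*cos(3^(1/6)*b*(-3^(2/3)*(16*sqrt(238) + 247)^(1/3) + 9/(16*sqrt(238) + 247)^(1/3))/48) + C4*exp(b*(-3^(1/3)*(16*sqrt(238) + 247)^(1/3) - 3*3^(2/3)/(16*sqrt(238) + 247)^(1/3) + 3)/24) - 6*b^3 + 9*b^2/4 - 245*b/2


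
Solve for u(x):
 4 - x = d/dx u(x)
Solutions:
 u(x) = C1 - x^2/2 + 4*x


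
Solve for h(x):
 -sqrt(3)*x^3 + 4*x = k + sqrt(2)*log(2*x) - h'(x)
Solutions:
 h(x) = C1 + k*x + sqrt(3)*x^4/4 - 2*x^2 + sqrt(2)*x*log(x) - sqrt(2)*x + sqrt(2)*x*log(2)


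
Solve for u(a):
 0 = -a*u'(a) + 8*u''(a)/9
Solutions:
 u(a) = C1 + C2*erfi(3*a/4)


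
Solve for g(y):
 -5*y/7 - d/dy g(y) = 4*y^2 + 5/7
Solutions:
 g(y) = C1 - 4*y^3/3 - 5*y^2/14 - 5*y/7


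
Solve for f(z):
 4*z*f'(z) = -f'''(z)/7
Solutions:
 f(z) = C1 + Integral(C2*airyai(-28^(1/3)*z) + C3*airybi(-28^(1/3)*z), z)


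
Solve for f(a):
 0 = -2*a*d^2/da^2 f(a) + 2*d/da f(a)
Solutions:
 f(a) = C1 + C2*a^2


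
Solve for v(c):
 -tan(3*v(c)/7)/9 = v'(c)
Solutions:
 v(c) = -7*asin(C1*exp(-c/21))/3 + 7*pi/3
 v(c) = 7*asin(C1*exp(-c/21))/3


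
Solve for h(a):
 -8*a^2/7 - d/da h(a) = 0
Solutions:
 h(a) = C1 - 8*a^3/21


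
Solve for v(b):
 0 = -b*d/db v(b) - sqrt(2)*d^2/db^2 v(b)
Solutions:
 v(b) = C1 + C2*erf(2^(1/4)*b/2)


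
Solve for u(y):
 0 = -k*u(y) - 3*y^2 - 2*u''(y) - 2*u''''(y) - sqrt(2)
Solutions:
 u(y) = C1*exp(-sqrt(2)*y*sqrt(-sqrt(1 - 2*k) - 1)/2) + C2*exp(sqrt(2)*y*sqrt(-sqrt(1 - 2*k) - 1)/2) + C3*exp(-sqrt(2)*y*sqrt(sqrt(1 - 2*k) - 1)/2) + C4*exp(sqrt(2)*y*sqrt(sqrt(1 - 2*k) - 1)/2) - 3*y^2/k - sqrt(2)/k + 12/k^2


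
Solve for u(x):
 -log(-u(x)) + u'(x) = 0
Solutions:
 -li(-u(x)) = C1 + x


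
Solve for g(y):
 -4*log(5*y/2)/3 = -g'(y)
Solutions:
 g(y) = C1 + 4*y*log(y)/3 - 4*y/3 - 4*y*log(2)/3 + 4*y*log(5)/3


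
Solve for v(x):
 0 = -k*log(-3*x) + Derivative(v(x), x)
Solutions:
 v(x) = C1 + k*x*log(-x) + k*x*(-1 + log(3))
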